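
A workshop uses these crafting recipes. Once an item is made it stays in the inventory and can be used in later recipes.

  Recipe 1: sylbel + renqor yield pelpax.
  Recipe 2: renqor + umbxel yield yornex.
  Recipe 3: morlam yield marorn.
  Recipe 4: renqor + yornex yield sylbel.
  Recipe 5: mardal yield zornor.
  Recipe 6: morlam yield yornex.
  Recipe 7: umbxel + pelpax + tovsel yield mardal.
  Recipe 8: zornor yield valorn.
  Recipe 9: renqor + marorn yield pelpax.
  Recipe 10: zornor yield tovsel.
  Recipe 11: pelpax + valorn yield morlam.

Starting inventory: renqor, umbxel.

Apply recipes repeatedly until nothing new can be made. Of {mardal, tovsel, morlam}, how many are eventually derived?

mardal would need umbxel, pelpax, and tovsel (Recipe 7), but tovsel is never obtained.
tovsel would need zornor (Recipe 10), but zornor is never obtained.
morlam would need pelpax and valorn (Recipe 11), but valorn is never obtained.
None of the 3 are reached.

0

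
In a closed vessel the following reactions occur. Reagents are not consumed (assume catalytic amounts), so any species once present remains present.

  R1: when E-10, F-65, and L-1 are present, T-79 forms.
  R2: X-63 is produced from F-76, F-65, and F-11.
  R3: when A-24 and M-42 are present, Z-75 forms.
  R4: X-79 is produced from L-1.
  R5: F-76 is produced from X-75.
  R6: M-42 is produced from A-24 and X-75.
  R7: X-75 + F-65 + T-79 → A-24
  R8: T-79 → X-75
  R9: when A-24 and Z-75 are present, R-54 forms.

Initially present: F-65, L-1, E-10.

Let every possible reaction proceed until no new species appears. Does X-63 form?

No

X-63 would need F-76, F-65, and F-11 (R2), but F-11 never forms.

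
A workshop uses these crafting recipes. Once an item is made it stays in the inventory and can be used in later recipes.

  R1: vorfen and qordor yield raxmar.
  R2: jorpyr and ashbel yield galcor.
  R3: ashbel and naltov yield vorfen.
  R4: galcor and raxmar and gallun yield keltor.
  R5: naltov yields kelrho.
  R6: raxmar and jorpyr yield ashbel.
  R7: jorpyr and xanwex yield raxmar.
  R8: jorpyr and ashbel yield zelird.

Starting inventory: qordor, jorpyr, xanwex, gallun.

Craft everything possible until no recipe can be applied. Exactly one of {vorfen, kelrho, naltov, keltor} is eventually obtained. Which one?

keltor

jorpyr and xanwex → raxmar (R7).
raxmar and jorpyr → ashbel (R6).
jorpyr and ashbel → galcor (R2).
galcor and raxmar and gallun → keltor (R4).
vorfen would need ashbel and naltov (R3), but naltov is never obtained. No rule produces naltov, and it is not given. kelrho would need naltov (R5), but naltov is never obtained.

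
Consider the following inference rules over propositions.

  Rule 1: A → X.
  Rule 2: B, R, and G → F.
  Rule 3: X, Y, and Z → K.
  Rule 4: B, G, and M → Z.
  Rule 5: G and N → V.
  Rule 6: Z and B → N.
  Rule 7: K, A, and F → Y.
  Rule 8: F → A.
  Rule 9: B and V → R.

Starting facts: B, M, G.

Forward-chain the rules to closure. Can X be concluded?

From B, G, and M, Rule 4 gives Z.
From Z and B, Rule 6 gives N.
From G and N, Rule 5 gives V.
From B and V, Rule 9 gives R.
B, R, and G hold, so F follows (Rule 2).
From F, Rule 8 gives A.
From A, Rule 1 gives X.

Yes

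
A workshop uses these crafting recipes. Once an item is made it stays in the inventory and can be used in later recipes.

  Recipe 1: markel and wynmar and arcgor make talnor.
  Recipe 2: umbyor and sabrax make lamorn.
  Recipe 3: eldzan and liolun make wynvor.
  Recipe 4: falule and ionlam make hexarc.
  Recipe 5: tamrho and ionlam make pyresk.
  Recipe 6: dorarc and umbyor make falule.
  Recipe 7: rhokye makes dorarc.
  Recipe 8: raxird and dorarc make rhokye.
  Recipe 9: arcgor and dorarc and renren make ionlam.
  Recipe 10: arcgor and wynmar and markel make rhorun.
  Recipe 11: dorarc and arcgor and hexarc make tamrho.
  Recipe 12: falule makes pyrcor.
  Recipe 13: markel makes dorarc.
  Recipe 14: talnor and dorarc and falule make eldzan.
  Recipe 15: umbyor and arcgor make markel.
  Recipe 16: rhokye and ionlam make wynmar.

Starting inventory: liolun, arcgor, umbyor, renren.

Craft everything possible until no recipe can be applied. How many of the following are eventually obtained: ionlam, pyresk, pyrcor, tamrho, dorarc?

5

Using Recipe 15, umbyor and arcgor make markel.
Using Recipe 13, markel makes dorarc.
Using Recipe 9, arcgor, dorarc, and renren make ionlam.
dorarc and umbyor → falule (Recipe 6).
Using Recipe 4, falule and ionlam make hexarc.
Using Recipe 12, falule makes pyrcor.
Using Recipe 11, dorarc, arcgor, and hexarc make tamrho.
tamrho and ionlam → pyresk (Recipe 5).
ionlam: reached.
pyresk: reached.
pyrcor: reached.
tamrho: reached.
dorarc: reached.
All 5 are reached.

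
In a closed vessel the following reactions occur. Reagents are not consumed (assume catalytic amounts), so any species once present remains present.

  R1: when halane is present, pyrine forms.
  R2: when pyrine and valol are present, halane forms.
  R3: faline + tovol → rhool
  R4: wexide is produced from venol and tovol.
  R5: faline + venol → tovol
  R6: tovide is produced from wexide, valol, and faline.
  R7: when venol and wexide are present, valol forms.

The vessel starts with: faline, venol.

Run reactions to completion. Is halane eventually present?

halane would need pyrine and valol (R2), but pyrine never forms.

No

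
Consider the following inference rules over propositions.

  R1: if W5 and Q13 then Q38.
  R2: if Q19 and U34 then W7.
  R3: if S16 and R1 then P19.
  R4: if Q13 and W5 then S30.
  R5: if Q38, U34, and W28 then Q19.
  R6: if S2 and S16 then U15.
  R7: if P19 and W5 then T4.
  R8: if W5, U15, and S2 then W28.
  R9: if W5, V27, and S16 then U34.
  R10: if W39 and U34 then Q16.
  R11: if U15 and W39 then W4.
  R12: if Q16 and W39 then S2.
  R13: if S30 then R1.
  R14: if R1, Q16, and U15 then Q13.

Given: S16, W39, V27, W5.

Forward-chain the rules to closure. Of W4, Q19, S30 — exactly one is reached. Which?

W5, V27, and S16 hold, so U34 follows (R9).
W39 and U34 hold, so Q16 follows (R10).
From Q16 and W39, R12 gives S2.
From S2 and S16, R6 gives U15.
U15 and W39 hold, so W4 follows (R11).
S30 would need Q13 and W5 (R4), but Q13 is never established. Q19 would need Q38, U34, and W28 (R5), but Q38 is never established.

W4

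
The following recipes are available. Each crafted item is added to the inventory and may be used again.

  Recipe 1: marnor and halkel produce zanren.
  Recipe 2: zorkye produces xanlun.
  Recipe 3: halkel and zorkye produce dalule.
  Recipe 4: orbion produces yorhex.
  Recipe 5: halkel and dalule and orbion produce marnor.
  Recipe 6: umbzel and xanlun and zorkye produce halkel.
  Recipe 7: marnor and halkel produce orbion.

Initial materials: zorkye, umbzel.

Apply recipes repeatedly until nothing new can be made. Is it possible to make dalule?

Yes

Using Recipe 2, zorkye makes xanlun.
umbzel and xanlun and zorkye → halkel (Recipe 6).
halkel and zorkye → dalule (Recipe 3).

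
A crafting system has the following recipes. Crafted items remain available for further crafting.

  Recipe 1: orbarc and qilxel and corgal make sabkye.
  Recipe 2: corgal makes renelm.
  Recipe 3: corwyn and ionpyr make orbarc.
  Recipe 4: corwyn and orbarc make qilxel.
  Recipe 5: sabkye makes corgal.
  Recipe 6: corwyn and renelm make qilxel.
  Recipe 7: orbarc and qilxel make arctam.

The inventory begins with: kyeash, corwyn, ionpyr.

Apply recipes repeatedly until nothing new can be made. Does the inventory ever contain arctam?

corwyn and ionpyr → orbarc (Recipe 3).
corwyn and orbarc → qilxel (Recipe 4).
Using Recipe 7, orbarc and qilxel make arctam.

Yes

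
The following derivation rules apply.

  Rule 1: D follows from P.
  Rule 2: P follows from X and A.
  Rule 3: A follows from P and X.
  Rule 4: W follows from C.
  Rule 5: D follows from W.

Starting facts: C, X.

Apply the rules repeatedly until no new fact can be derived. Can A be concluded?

A would need P and X (Rule 3), but P is never established.

No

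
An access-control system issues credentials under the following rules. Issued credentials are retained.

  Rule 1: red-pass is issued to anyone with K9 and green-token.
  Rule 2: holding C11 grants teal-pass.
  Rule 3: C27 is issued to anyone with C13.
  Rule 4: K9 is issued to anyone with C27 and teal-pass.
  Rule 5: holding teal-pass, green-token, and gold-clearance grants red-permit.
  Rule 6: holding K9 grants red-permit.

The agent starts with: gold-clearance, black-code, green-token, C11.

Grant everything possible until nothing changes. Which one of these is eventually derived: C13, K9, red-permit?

red-permit

Holding C11 grants teal-pass (Rule 2).
Holding teal-pass, green-token, and gold-clearance grants red-permit (Rule 5).
No rule produces C13, and it is not given. K9 would need C27 and teal-pass (Rule 4), but C27 is never granted.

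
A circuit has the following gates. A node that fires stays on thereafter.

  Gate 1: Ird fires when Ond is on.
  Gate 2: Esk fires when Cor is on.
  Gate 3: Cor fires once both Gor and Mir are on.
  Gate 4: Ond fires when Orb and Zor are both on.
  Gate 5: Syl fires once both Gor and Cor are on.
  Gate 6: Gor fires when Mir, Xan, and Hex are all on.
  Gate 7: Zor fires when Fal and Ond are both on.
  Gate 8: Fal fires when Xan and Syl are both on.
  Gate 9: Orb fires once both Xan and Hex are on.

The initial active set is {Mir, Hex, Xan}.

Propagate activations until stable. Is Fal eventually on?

Mir, Xan, and Hex are on, so Gor fires (Gate 6).
Gate 3: Gor and Mir on → Cor on.
Gor and Cor are on, so Syl fires (Gate 5).
Xan and Syl are on, so Fal fires (Gate 8).

Yes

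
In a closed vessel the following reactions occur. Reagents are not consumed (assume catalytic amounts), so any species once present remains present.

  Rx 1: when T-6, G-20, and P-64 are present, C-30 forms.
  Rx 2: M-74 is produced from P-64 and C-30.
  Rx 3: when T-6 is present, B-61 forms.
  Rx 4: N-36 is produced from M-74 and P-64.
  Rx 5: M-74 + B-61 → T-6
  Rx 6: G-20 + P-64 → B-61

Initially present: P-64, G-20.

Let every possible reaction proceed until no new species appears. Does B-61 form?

G-20 and P-64 present → B-61 forms (Rx 6).

Yes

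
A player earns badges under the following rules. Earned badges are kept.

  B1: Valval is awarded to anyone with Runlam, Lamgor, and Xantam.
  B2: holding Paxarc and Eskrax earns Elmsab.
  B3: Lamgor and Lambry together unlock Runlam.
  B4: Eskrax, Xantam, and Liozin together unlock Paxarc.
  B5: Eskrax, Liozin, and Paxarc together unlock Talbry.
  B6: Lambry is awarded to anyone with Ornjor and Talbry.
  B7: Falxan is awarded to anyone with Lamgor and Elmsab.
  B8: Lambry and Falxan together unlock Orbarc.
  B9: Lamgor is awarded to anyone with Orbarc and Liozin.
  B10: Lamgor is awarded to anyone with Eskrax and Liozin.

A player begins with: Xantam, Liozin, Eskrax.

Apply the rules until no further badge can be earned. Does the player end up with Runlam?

Runlam would need Lamgor and Lambry (B3), but Lambry is never earned.

No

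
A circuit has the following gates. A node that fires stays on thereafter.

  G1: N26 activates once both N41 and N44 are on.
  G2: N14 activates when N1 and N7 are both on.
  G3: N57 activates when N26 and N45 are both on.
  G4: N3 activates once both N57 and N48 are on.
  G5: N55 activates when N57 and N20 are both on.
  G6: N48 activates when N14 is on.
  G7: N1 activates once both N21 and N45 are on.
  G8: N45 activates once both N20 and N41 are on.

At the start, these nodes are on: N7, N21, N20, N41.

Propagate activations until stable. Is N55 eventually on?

No

N55 would need N57 and N20 (G5), but N57 never turns on.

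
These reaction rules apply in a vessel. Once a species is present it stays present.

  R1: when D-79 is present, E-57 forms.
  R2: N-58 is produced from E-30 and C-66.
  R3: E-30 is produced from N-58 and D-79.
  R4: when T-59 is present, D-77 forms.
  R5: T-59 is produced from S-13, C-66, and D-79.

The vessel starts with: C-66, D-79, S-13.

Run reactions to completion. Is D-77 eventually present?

S-13, C-66, and D-79 present → T-59 forms (R5).
T-59 present → D-77 forms (R4).

Yes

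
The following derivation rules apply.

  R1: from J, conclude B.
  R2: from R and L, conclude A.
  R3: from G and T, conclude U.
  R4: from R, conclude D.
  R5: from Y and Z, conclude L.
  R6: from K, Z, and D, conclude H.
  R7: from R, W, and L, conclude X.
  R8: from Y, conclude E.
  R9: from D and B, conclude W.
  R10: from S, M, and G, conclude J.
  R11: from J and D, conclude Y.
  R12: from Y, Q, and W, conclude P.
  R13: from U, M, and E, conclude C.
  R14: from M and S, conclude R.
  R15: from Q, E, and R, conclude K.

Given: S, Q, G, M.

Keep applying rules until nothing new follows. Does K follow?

Yes

From M and S, R14 gives R.
From S, M, and G, R10 gives J.
From R, R4 gives D.
From J and D, R11 gives Y.
Y holds, so E follows (R8).
Q, E, and R hold, so K follows (R15).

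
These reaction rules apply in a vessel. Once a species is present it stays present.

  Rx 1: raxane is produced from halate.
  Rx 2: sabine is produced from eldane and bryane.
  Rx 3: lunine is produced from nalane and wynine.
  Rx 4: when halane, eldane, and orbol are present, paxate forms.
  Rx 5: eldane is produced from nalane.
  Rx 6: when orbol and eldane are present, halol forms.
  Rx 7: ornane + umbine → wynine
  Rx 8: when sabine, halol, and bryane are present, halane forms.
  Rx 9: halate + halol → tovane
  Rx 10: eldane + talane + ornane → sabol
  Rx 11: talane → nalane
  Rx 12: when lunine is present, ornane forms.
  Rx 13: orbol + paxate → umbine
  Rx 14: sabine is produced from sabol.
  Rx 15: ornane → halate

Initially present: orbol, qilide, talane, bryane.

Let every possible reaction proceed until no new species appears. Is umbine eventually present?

Yes

talane present → nalane forms (Rx 11).
nalane present → eldane forms (Rx 5).
orbol and eldane present → halol forms (Rx 6).
eldane and bryane present → sabine forms (Rx 2).
sabine, halol, and bryane present → halane forms (Rx 8).
halane, eldane, and orbol present → paxate forms (Rx 4).
orbol and paxate present → umbine forms (Rx 13).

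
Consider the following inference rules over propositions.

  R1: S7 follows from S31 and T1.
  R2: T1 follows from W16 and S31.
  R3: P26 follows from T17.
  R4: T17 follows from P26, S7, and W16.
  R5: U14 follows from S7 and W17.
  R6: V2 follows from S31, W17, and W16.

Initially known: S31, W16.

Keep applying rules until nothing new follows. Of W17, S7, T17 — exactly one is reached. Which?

From W16 and S31, R2 gives T1.
S31 and T1 hold, so S7 follows (R1).
No rule produces W17, and it is not given. T17 would need P26, S7, and W16 (R4), but P26 is never established.

S7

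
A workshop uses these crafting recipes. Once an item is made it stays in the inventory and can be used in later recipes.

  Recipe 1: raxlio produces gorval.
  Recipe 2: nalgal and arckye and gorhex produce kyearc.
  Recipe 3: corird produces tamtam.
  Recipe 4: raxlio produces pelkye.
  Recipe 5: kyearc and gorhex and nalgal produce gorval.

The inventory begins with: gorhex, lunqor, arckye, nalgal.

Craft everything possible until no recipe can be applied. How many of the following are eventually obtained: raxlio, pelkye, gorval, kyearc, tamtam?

nalgal and arckye and gorhex → kyearc (Recipe 2).
Using Recipe 5, kyearc, gorhex, and nalgal make gorval.
No rule produces raxlio, and it is not given.
pelkye would need raxlio (Recipe 4), but raxlio is never obtained.
gorval: reached.
kyearc: reached.
tamtam would need corird (Recipe 3), but corird is never obtained.
Reached: gorval and kyearc — 2 of the 5.

2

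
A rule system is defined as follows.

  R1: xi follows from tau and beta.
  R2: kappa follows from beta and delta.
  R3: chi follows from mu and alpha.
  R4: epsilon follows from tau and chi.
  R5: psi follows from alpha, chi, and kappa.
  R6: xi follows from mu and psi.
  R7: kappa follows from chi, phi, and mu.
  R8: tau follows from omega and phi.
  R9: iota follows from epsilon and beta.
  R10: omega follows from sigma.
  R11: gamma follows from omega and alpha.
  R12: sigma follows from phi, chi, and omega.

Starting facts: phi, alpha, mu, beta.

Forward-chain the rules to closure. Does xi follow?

Yes

mu and alpha hold, so chi follows (R3).
chi, phi, and mu hold, so kappa follows (R7).
alpha, chi, and kappa hold, so psi follows (R5).
mu and psi hold, so xi follows (R6).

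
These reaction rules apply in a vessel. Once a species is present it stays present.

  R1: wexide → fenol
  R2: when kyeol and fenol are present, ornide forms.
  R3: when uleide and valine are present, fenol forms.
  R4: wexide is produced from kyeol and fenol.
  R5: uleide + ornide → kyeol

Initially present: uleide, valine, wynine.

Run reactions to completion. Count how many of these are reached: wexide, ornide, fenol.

uleide and valine present → fenol forms (R3).
wexide would need kyeol and fenol (R4), but kyeol never forms.
ornide would need kyeol and fenol (R2), but kyeol never forms.
fenol: reached.
Reached: fenol — 1 of the 3.

1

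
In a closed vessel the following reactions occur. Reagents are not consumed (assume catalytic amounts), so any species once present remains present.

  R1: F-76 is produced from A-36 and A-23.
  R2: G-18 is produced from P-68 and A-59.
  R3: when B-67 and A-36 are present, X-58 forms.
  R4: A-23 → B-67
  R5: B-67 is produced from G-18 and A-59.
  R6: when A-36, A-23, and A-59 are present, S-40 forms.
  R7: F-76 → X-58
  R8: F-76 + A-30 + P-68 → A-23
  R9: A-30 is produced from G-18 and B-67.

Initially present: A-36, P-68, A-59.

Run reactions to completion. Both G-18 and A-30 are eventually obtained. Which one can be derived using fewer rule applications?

G-18

G-18: P-68 and A-59 present → G-18 forms (R2). [1 rule application]
A-30: P-68 and A-59 present → G-18 forms (R2). G-18 and A-59 present → B-67 forms (R5). G-18 and B-67 present → A-30 forms (R9). [3 rule applications]
G-18 needs fewer.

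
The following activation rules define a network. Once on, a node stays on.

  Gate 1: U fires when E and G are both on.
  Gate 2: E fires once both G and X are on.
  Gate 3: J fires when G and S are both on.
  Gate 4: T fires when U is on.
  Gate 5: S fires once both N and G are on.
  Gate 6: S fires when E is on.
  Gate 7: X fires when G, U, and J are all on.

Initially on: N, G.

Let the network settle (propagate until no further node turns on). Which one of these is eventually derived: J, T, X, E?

Gate 5: N and G on → S on.
Gate 3: G and S on → J on.
E would need G and X (Gate 2), but X never turns on. T would need U (Gate 4), but U never turns on. X would need G, U, and J (Gate 7), but U never turns on.

J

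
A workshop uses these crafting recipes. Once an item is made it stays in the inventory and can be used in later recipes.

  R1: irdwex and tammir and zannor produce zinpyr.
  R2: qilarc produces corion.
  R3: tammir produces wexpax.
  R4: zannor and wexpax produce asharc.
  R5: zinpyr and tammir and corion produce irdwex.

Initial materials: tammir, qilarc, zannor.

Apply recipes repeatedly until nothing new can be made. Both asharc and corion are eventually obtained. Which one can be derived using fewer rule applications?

corion: qilarc → corion (R2). [1 rule application]
asharc: tammir → wexpax (R3). zannor and wexpax → asharc (R4). [2 rule applications]
corion needs fewer.

corion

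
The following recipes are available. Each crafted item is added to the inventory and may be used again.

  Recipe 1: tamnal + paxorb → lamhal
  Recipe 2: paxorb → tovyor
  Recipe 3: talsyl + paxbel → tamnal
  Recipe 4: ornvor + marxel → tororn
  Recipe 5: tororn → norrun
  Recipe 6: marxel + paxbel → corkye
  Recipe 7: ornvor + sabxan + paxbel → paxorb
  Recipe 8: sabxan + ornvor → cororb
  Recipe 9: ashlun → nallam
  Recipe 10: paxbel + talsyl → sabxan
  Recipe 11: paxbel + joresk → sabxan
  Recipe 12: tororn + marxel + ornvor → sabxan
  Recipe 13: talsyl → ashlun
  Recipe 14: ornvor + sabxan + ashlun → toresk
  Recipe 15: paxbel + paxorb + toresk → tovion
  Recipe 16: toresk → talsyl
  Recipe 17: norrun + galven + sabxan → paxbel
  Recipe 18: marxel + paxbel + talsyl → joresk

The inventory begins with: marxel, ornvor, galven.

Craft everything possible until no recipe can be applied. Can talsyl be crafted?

talsyl would need toresk (Recipe 16), but toresk is never obtained.

No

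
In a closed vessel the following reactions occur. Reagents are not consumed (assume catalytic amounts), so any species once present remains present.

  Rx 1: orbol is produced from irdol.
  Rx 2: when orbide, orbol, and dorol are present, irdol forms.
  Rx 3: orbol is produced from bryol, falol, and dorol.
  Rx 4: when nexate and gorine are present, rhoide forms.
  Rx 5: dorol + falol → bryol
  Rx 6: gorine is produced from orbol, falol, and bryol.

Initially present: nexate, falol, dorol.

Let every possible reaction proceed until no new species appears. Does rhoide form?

dorol and falol present → bryol forms (Rx 5).
bryol, falol, and dorol present → orbol forms (Rx 3).
orbol, falol, and bryol present → gorine forms (Rx 6).
nexate and gorine present → rhoide forms (Rx 4).

Yes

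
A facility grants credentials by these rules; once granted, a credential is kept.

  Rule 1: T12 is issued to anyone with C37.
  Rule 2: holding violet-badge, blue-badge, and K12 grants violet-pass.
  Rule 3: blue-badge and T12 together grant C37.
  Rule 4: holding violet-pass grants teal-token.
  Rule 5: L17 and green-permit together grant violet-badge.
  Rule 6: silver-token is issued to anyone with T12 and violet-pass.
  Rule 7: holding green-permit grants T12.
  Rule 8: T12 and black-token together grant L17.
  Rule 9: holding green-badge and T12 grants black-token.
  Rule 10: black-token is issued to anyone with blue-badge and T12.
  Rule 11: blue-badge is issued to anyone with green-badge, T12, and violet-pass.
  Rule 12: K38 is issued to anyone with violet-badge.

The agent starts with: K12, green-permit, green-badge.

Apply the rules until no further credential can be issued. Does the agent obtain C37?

C37 would need blue-badge and T12 (Rule 3), but blue-badge is never granted.

No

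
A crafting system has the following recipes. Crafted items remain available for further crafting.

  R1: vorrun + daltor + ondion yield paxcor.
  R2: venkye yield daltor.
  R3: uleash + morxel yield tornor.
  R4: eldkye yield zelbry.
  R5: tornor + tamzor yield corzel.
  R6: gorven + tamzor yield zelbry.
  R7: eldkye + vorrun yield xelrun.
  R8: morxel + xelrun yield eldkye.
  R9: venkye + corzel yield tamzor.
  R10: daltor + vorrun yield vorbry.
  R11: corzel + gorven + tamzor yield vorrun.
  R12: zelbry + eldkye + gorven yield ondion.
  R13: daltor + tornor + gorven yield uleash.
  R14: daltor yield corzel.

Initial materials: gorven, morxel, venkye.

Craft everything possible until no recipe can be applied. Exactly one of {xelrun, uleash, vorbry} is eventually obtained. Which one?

Using R2, venkye makes daltor.
Using R14, daltor makes corzel.
venkye + corzel → tamzor (R9).
corzel + gorven + tamzor → vorrun (R11).
daltor + vorrun → vorbry (R10).
uleash would need daltor, tornor, and gorven (R13), but tornor is never obtained. xelrun would need eldkye and vorrun (R7), but eldkye is never obtained.

vorbry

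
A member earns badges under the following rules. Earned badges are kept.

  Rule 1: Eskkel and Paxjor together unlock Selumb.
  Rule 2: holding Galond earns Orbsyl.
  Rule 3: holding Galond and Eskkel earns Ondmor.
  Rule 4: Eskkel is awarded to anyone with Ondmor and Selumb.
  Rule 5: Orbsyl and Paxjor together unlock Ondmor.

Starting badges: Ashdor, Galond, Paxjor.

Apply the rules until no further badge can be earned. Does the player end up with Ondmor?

With Galond, Orbsyl is earned (Rule 2).
With Orbsyl and Paxjor, Ondmor is earned (Rule 5).

Yes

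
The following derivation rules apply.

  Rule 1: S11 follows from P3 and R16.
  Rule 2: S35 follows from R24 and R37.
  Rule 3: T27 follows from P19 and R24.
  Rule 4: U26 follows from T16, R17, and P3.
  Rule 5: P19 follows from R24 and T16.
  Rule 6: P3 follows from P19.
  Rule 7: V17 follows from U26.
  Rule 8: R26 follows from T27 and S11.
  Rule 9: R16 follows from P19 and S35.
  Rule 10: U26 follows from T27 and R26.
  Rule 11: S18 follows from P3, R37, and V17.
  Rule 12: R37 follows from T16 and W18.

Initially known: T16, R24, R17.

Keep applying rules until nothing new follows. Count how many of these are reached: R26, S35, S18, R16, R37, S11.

0

R26 would need T27 and S11 (Rule 8), but S11 is never established.
S35 would need R24 and R37 (Rule 2), but R37 is never established.
S18 would need P3, R37, and V17 (Rule 11), but R37 is never established.
R16 would need P19 and S35 (Rule 9), but S35 is never established.
R37 would need T16 and W18 (Rule 12), but W18 is never established.
S11 would need P3 and R16 (Rule 1), but R16 is never established.
None of the 6 are reached.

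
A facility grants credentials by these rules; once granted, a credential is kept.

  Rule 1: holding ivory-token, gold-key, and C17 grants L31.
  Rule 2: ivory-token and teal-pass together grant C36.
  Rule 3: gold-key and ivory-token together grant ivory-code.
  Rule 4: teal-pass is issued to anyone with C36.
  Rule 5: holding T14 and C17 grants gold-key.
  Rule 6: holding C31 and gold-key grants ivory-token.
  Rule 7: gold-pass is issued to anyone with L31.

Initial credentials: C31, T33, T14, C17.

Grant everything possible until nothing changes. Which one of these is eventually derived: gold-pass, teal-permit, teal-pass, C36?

gold-pass

Holding T14 and C17 grants gold-key (Rule 5).
Holding C31 and gold-key grants ivory-token (Rule 6).
Holding ivory-token, gold-key, and C17 grants L31 (Rule 1).
Holding L31 grants gold-pass (Rule 7).
teal-pass would need C36 (Rule 4), but C36 is never granted. C36 would need ivory-token and teal-pass (Rule 2), but teal-pass is never granted. No rule produces teal-permit, and it is not given.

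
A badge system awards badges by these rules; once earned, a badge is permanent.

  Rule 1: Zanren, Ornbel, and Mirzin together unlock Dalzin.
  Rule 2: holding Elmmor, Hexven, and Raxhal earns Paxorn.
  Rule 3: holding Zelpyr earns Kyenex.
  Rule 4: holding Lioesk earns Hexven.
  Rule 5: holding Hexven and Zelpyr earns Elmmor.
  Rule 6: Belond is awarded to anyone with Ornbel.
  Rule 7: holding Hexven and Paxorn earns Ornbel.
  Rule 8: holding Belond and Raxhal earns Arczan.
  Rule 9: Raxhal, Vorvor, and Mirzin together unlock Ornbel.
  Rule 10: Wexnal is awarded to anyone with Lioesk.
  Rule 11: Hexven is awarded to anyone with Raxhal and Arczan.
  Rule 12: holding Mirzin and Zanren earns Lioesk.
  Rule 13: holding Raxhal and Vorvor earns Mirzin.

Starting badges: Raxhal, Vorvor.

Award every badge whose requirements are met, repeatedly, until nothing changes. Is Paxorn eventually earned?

Paxorn would need Elmmor, Hexven, and Raxhal (Rule 2), but Elmmor is never earned.

No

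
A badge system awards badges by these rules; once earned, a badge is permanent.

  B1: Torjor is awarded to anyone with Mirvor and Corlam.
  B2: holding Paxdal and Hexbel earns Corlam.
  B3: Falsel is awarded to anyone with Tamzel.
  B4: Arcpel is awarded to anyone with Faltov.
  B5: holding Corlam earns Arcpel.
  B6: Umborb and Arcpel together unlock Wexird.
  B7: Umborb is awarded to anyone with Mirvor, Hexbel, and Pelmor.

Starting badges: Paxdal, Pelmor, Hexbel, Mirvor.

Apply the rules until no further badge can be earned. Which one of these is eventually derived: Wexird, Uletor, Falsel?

With Paxdal and Hexbel, Corlam is earned (B2).
With Mirvor, Hexbel, and Pelmor, Umborb is earned (B7).
With Corlam, Arcpel is earned (B5).
With Umborb and Arcpel, Wexird is earned (B6).
No rule produces Uletor, and it is not given. Falsel would need Tamzel (B3), but Tamzel is never earned.

Wexird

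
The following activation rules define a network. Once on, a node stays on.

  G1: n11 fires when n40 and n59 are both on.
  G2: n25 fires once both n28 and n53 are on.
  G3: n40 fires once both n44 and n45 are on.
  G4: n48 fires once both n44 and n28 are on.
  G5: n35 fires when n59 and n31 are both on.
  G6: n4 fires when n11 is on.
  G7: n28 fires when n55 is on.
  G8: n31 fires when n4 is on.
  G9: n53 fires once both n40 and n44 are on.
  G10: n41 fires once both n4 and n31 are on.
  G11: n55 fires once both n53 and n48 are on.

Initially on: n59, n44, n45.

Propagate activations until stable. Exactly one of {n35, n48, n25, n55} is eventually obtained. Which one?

G3: n44 and n45 on → n40 on.
n40 and n59 are on, so n11 fires (G1).
G6: n11 on → n4 on.
G8: n4 on → n31 on.
n59 and n31 are on, so n35 fires (G5).
n25 would need n28 and n53 (G2), but n28 never turns on. n48 would need n44 and n28 (G4), but n28 never turns on. n55 would need n53 and n48 (G11), but n48 never turns on.

n35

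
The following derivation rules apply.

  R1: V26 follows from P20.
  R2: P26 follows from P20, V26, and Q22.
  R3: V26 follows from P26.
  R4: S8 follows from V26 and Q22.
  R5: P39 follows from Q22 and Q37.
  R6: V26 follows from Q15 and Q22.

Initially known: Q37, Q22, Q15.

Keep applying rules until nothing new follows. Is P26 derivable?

No

P26 would need P20, V26, and Q22 (R2), but P20 is never established.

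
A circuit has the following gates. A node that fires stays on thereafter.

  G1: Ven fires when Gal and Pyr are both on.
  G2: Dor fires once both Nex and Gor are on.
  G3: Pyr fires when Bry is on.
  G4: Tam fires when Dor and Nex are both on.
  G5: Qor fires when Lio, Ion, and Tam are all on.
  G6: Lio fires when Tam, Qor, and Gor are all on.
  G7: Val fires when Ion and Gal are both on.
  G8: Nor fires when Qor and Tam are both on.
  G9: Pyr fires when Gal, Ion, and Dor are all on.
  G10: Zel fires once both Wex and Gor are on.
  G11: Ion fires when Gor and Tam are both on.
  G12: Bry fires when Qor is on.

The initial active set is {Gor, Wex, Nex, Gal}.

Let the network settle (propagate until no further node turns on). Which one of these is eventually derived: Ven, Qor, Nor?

Ven

Nex and Gor are on, so Dor fires (G2).
G4: Dor and Nex on → Tam on.
G11: Gor and Tam on → Ion on.
Gal, Ion, and Dor are on, so Pyr fires (G9).
G1: Gal and Pyr on → Ven on.
Qor would need Lio, Ion, and Tam (G5), but Lio never turns on. Nor would need Qor and Tam (G8), but Qor never turns on.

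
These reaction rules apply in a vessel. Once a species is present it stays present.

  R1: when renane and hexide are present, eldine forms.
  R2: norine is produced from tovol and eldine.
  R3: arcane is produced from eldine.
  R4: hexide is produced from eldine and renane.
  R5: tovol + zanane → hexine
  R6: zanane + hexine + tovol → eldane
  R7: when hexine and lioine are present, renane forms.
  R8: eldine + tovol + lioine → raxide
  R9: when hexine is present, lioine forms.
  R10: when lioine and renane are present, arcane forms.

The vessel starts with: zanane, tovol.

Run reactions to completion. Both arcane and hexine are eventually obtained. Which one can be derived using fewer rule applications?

hexine: tovol and zanane present → hexine forms (R5). [1 rule application]
arcane: tovol and zanane present → hexine forms (R5). hexine present → lioine forms (R9). hexine and lioine present → renane forms (R7). lioine and renane present → arcane forms (R10). [4 rule applications]
hexine needs fewer.

hexine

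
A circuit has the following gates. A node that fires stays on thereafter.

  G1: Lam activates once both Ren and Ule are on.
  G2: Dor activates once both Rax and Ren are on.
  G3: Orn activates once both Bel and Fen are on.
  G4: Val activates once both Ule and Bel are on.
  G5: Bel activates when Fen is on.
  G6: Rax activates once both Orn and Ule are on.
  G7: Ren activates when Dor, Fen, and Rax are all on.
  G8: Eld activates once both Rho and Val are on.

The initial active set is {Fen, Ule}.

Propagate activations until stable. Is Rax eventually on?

Fen is on, so Bel activates (G5).
G3: Bel and Fen on → Orn on.
G6: Orn and Ule on → Rax on.

Yes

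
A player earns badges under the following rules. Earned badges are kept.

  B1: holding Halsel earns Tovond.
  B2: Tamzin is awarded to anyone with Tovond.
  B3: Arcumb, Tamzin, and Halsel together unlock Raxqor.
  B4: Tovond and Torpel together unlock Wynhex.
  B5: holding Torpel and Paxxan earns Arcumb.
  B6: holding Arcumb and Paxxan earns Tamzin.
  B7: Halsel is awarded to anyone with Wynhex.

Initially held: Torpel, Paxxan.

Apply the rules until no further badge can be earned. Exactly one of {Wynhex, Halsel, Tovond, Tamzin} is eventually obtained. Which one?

Tamzin

With Torpel and Paxxan, Arcumb is earned (B5).
With Arcumb and Paxxan, Tamzin is earned (B6).
Halsel would need Wynhex (B7), but Wynhex is never earned. Tovond would need Halsel (B1), but Halsel is never earned. Wynhex would need Tovond and Torpel (B4), but Tovond is never earned.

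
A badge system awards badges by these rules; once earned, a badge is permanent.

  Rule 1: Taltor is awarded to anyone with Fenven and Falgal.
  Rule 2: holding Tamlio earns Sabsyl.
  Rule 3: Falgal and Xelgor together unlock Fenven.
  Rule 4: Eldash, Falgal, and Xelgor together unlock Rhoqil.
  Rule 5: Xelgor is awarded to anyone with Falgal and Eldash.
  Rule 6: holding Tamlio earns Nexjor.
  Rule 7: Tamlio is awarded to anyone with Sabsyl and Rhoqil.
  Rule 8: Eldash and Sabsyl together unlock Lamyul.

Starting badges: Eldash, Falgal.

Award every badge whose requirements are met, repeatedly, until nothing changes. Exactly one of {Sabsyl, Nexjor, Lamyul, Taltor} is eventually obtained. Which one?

With Falgal and Eldash, Xelgor is earned (Rule 5).
With Falgal and Xelgor, Fenven is earned (Rule 3).
With Fenven and Falgal, Taltor is earned (Rule 1).
Sabsyl would need Tamlio (Rule 2), but Tamlio is never earned. Lamyul would need Eldash and Sabsyl (Rule 8), but Sabsyl is never earned. Nexjor would need Tamlio (Rule 6), but Tamlio is never earned.

Taltor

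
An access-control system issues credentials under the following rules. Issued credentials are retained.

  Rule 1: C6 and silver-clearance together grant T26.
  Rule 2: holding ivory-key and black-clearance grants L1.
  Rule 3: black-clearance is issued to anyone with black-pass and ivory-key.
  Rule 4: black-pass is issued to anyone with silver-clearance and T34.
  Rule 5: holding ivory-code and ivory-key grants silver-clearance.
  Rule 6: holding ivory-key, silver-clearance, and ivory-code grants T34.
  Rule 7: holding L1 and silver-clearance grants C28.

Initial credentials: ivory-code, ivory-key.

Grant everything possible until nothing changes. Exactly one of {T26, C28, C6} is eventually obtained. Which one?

Holding ivory-code and ivory-key grants silver-clearance (Rule 5).
Holding ivory-key, silver-clearance, and ivory-code grants T34 (Rule 6).
Holding silver-clearance and T34 grants black-pass (Rule 4).
Holding black-pass and ivory-key grants black-clearance (Rule 3).
Holding ivory-key and black-clearance grants L1 (Rule 2).
Holding L1 and silver-clearance grants C28 (Rule 7).
T26 would need C6 and silver-clearance (Rule 1), but C6 is never granted. No rule produces C6, and it is not given.

C28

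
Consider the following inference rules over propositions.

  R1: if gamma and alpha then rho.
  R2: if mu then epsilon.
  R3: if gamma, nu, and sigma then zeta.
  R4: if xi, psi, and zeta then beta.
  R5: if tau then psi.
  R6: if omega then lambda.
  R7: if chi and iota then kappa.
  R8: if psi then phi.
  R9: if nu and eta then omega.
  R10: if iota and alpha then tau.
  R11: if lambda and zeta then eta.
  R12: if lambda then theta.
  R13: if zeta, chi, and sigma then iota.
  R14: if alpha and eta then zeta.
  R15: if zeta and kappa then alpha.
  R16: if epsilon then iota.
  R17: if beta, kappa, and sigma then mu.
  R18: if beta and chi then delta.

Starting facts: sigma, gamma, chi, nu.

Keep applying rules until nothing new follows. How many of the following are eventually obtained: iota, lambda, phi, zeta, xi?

3

gamma, nu, and sigma hold, so zeta follows (R3).
zeta, chi, and sigma hold, so iota follows (R13).
chi and iota hold, so kappa follows (R7).
zeta and kappa hold, so alpha follows (R15).
From iota and alpha, R10 gives tau.
tau holds, so psi follows (R5).
psi holds, so phi follows (R8).
iota: reached.
lambda would need omega (R6), but omega is never established.
phi: reached.
zeta: reached.
No rule produces xi, and it is not given.
Reached: iota, phi, and zeta — 3 of the 5.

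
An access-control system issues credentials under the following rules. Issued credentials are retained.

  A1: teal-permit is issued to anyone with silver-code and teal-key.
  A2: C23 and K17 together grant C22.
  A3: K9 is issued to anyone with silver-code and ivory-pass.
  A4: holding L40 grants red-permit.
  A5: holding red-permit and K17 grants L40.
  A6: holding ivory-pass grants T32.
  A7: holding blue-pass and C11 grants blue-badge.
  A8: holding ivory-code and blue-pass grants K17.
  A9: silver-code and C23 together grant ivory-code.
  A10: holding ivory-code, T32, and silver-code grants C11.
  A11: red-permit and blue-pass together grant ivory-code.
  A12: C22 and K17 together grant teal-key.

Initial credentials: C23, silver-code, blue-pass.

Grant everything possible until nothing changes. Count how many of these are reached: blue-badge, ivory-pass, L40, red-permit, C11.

blue-badge would need blue-pass and C11 (A7), but C11 is never granted.
No rule produces ivory-pass, and it is not given.
L40 would need red-permit and K17 (A5), but red-permit is never granted.
red-permit would need L40 (A4), but L40 is never granted.
C11 would need ivory-code, T32, and silver-code (A10), but T32 is never granted.
None of the 5 are reached.

0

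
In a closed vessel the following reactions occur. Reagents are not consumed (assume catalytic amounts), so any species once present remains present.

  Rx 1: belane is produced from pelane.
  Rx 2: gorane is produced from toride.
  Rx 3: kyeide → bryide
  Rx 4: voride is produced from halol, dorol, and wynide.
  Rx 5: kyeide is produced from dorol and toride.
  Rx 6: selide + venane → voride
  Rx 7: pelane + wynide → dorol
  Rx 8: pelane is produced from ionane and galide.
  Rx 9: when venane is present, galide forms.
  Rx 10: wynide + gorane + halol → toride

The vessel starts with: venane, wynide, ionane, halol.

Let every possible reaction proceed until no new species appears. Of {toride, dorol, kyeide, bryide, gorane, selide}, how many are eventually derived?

1

venane present → galide forms (Rx 9).
ionane and galide present → pelane forms (Rx 8).
pelane and wynide present → dorol forms (Rx 7).
toride would need wynide, gorane, and halol (Rx 10), but gorane never forms.
dorol: reached.
kyeide would need dorol and toride (Rx 5), but toride never forms.
bryide would need kyeide (Rx 3), but kyeide never forms.
gorane would need toride (Rx 2), but toride never forms.
No rule produces selide, and it is not given.
Reached: dorol — 1 of the 6.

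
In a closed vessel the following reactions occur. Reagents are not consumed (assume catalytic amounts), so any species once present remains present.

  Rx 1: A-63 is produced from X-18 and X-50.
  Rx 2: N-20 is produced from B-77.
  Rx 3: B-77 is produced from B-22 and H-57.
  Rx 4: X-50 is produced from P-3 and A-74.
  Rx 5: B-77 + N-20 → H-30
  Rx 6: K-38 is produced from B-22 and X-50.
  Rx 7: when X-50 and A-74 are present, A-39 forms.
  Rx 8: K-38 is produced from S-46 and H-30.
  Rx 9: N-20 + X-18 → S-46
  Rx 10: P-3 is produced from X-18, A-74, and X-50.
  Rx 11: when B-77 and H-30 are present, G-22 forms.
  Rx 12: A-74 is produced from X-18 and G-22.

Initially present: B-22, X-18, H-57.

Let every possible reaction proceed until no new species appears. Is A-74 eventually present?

B-22 and H-57 present → B-77 forms (Rx 3).
B-77 present → N-20 forms (Rx 2).
B-77 and N-20 present → H-30 forms (Rx 5).
B-77 and H-30 present → G-22 forms (Rx 11).
X-18 and G-22 present → A-74 forms (Rx 12).

Yes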